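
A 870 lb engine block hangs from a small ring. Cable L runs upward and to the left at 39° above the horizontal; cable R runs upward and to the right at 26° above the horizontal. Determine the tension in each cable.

ΣF_x = 0: −T_L·cos39° + T_R·cos26° = 0 → T_R = 0.864654·T_L.
ΣF_y = 0: T_L·sin39° + T_R·sin26° = 870.
Substitute: T_L·(0.62932 + 0.864654·0.438371) = 870 → T_L = 862.788 ≈ 862.8 lb.
Then T_R = 0.864654 × 862.788 = 746.0 lb.

T_L = 862.8 lb, T_R = 746.0 lb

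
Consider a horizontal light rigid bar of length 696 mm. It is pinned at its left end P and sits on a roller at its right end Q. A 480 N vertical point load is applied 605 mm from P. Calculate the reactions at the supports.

P_x = 0, P_y = 62.76 N, Q_y = 417.2 N

Taking moments about P: Q_y·696 − 480·605 = 0 → Q_y = 290400/696 = 417.241 ≈ 417.2 N.
ΣF_y = 0: P_y + 417.241 − 480 = 0 → P_y = 62.76 N.
ΣF_x = 0: no horizontal applied forces, so P_x = 0.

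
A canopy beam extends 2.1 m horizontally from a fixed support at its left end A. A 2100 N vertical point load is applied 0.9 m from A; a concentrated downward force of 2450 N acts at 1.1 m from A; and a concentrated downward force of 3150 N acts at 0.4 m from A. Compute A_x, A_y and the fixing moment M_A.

A_x = 0, A_y = 7700 N, M_A = 5845 N·m

ΣF_x = 0: A_x = 0.
ΣF_y = 0: A_y − 2100 − 2450 − 3150 = 0 → A_y = 7700 N.
ΣM about A: M_A − 2100·0.9 − 2450·1.1 − 3150·0.4 = 0 → M_A = 5845 N·m.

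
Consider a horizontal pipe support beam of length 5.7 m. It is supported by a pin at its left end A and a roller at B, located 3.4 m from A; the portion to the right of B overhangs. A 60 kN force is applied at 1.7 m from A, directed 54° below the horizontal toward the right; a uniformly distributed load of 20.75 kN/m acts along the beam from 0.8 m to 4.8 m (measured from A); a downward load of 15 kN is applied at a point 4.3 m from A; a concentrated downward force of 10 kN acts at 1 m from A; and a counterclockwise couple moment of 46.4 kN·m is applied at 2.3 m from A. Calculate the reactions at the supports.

Resultant of the distributed load: 20.75 × 4 = 83 kN at 2.8 m from A.
Moments about A: B_y·3.4 − 60·sin54°·1.7 − (20.75·4)·2.8 − 15·4.3 − 10·1 + 46.4 = 0 → B_y = 343.02/3.4 = 100.888 ≈ 100.9 kN.
ΣF_y = 0: A_y + 100.888 − 60·sin54° − 20.75·4 − 15 − 10 = 0 → A_y = 55.65 kN.
ΣF_x = 0: A_x + 60·cos54° = 0 → A_x = -35.27 kN.

A_x = -35.27 kN, A_y = 55.65 kN, B_y = 100.9 kN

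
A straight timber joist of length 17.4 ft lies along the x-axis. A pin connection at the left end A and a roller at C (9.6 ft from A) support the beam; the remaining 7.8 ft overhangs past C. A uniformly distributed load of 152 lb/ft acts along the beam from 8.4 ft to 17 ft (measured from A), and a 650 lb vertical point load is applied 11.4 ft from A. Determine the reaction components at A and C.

Resultant of the distributed load: 152 × 8.6 = 1307.2 lb at 12.7 ft from A.
ΣM about A: C_y·9.6 − (152·8.6)·12.7 − 650·11.4 = 0 → C_y = 24011.44/9.6 = 2501.19 ≈ 2501 lb.
ΣF_y = 0: A_y + 2501.19 − 152·8.6 − 650 = 0 → A_y = -544.0 lb.
ΣF_x = 0: no horizontal applied forces, so A_x = 0.

A_x = 0, A_y = -544.0 lb, C_y = 2501 lb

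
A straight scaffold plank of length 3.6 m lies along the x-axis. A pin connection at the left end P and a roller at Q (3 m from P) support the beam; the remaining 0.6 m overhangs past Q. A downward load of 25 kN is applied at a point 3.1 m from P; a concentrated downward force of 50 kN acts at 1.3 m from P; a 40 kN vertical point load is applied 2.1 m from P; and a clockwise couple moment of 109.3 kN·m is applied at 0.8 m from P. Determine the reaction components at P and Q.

Taking moments about P: Q_y·3 − 25·3.1 − 50·1.3 − 40·2.1 − 109.3 = 0 → Q_y = 335.8/3 = 111.933 ≈ 111.9 kN.
ΣF_y = 0: P_y + 111.933 − 25 − 50 − 40 = 0 → P_y = 3.067 kN.
ΣF_x = 0: no horizontal applied forces, so P_x = 0.

P_x = 0, P_y = 3.067 kN, Q_y = 111.9 kN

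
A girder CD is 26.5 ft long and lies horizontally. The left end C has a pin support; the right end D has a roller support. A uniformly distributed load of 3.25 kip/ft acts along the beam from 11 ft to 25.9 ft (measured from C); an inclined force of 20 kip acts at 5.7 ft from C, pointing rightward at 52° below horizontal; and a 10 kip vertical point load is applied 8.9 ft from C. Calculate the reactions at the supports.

Resultant of the distributed load: 3.25 × 14.9 = 48.425 kip at 18.45 ft from C.
Moments about C: D_y·26.5 − (3.25·14.9)·18.45 − 20·sin52°·5.7 − 10·8.9 = 0 → D_y = 1072.27/26.5 = 40.463 ≈ 40.46 kip.
ΣF_y = 0: C_y + 40.463 − 3.25·14.9 − 20·sin52° − 10 = 0 → C_y = 33.72 kip.
ΣF_x = 0: C_x + 20·cos52° = 0 → C_x = -12.31 kip.

C_x = -12.31 kip, C_y = 33.72 kip, D_y = 40.46 kip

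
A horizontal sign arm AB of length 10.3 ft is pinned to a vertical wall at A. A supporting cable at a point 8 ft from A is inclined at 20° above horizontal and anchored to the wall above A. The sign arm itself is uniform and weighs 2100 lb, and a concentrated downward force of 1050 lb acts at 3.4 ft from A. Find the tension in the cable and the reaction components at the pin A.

ΣM about A: T·sin20°·8 − 2100·5.15 − 1050·3.4 = 0 → T = 14385/(8·0.34202) = 5257.37 ≈ 5257 lb.
ΣF_x = 0: A_x − T·cos20° = 0 → A_x = 5257.37 × 0.939693 = 4940 lb.
ΣF_y = 0: A_y + T·sin20° − 2100 − 1050 = 0 → A_y = 3150 − 5257.37 × 0.34202 = 1352 lb.

T = 5257 lb, A_x = 4940 lb, A_y = 1352 lb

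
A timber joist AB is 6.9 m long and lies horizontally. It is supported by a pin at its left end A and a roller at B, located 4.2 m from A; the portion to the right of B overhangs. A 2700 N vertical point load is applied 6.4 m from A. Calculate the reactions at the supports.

A_x = 0, A_y = -1414 N, B_y = 4114 N

Taking moments about A: B_y·4.2 − 2700·6.4 = 0 → B_y = 17280/4.2 = 4114.29 ≈ 4114 N.
ΣF_y = 0: A_y + 4114.29 − 2700 = 0 → A_y = -1414 N.
ΣF_x = 0: no horizontal applied forces, so A_x = 0.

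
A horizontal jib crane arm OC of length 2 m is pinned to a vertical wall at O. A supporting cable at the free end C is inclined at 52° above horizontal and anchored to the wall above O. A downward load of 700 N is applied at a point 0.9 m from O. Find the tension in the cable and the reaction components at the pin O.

T = 399.7 N, O_x = 246.1 N, O_y = 385.0 N

ΣM about O: T·sin52°·2 − 700·0.9 = 0 → T = 630/(2·0.788011) = 399.741 ≈ 399.7 N.
ΣF_x = 0: O_x − T·cos52° = 0 → O_x = 399.741 × 0.615661 = 246.1 N.
ΣF_y = 0: O_y + T·sin52° − 700 = 0 → O_y = 700 − 399.741 × 0.788011 = 385.0 N.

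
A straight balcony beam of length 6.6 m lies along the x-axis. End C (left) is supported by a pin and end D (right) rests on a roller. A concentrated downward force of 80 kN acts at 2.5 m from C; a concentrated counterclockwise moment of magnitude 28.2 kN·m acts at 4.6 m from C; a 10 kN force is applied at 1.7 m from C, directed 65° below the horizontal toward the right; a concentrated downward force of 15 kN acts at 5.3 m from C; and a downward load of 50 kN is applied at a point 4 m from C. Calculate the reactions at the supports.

C_x = -4.226 kN, C_y = 83.35 kN, D_y = 70.71 kN

ΣM about C: D_y·6.6 − 80·2.5 + 28.2 − 10·sin65°·1.7 − 15·5.3 − 50·4 = 0 → D_y = 466.707/6.6 = 70.7132 ≈ 70.71 kN.
ΣF_y = 0: C_y + 70.7132 − 80 − 10·sin65° − 15 − 50 = 0 → C_y = 83.35 kN.
ΣF_x = 0: C_x + 10·cos65° = 0 → C_x = -4.226 kN.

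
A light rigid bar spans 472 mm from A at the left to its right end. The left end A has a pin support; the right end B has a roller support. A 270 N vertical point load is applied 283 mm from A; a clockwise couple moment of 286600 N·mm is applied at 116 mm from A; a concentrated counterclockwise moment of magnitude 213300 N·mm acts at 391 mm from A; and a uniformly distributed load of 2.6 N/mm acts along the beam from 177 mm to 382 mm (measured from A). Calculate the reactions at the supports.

Resultant of the distributed load: 2.6 × 205 = 533 N at 279.5 mm from A.
Taking moments about A: B_y·472 − 270·283 − 286600 + 213300 − (2.6·205)·279.5 = 0 → B_y = 298683.5/472 = 632.804 ≈ 632.8 N.
ΣF_y = 0: A_y + 632.804 − 270 − 2.6·205 = 0 → A_y = 170.2 N.
ΣF_x = 0: no horizontal applied forces, so A_x = 0.

A_x = 0, A_y = 170.2 N, B_y = 632.8 N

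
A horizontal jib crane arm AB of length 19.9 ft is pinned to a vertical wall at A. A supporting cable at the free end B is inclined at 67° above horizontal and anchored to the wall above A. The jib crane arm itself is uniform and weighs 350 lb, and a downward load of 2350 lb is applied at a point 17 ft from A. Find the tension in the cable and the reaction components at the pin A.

T = 2371 lb, A_x = 926.4 lb, A_y = 517.5 lb

ΣM about A: T·sin67°·19.9 − 350·9.95 − 2350·17 = 0 → T = 43432.5/(19.9·0.920505) = 2371.02 ≈ 2371 lb.
ΣF_x = 0: A_x − T·cos67° = 0 → A_x = 2371.02 × 0.390731 = 926.4 lb.
ΣF_y = 0: A_y + T·sin67° − 350 − 2350 = 0 → A_y = 2700 − 2371.02 × 0.920505 = 517.5 lb.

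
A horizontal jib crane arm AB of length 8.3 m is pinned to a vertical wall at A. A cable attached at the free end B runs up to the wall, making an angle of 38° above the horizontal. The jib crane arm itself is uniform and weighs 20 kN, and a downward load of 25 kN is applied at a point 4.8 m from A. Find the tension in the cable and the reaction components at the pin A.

ΣM about A: T·sin38°·8.3 − 20·4.15 − 25·4.8 = 0 → T = 203/(8.3·0.615661) = 39.7261 ≈ 39.73 kN.
ΣF_x = 0: A_x − T·cos38° = 0 → A_x = 39.7261 × 0.788011 = 31.30 kN.
ΣF_y = 0: A_y + T·sin38° − 20 − 25 = 0 → A_y = 45 − 39.7261 × 0.615661 = 20.54 kN.

T = 39.73 kN, A_x = 31.30 kN, A_y = 20.54 kN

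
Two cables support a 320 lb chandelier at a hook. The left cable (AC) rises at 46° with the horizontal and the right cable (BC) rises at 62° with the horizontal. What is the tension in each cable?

ΣF_x = 0: −T_AC·cos46° + T_BC·cos62° = 0 → T_BC = 1.47966·T_AC.
ΣF_y = 0: T_AC·sin46° + T_BC·sin62° = 320.
Substitute: T_AC·(0.71934 + 1.47966·0.882948) = 320 → T_AC = 157.962 ≈ 158.0 lb.
Then T_BC = 1.47966 × 157.962 = 233.7 lb.

T_AC = 158.0 lb, T_BC = 233.7 lb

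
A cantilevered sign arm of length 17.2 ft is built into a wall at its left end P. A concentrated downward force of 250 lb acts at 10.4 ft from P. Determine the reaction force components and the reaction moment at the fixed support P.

ΣF_x = 0: P_x = 0.
ΣF_y = 0: P_y − 250 = 0 → P_y = 250.0 lb.
ΣM about P: M_P − 250·10.4 = 0 → M_P = 2600 lb·ft.

P_x = 0, P_y = 250.0 lb, M_P = 2600 lb·ft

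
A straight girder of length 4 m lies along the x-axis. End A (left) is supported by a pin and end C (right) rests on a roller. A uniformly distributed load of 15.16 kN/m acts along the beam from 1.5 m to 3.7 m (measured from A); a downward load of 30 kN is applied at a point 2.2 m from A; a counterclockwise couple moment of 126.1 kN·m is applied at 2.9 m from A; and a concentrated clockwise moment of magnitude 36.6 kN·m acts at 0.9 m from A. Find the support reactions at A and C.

A_x = 0, A_y = 47.55 kN, C_y = 15.80 kN

Resultant of the distributed load: 15.16 × 2.2 = 33.352 kN at 2.6 m from A.
Moments about A: C_y·4 − (15.16·2.2)·2.6 − 30·2.2 + 126.1 − 36.6 = 0 → C_y = 63.2152/4 = 15.8038 ≈ 15.80 kN.
ΣF_y = 0: A_y + 15.8038 − 15.16·2.2 − 30 = 0 → A_y = 47.55 kN.
ΣF_x = 0: no horizontal applied forces, so A_x = 0.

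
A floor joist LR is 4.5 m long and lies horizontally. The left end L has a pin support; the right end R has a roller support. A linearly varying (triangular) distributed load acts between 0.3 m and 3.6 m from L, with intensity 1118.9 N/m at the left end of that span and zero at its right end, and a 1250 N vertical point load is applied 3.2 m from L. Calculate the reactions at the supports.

Resultant of the triangular load: ½ × 1118.9 × 3.3 = 1846.185 N, acting at 1.4 m from L (one-third of the span from the peak).
Taking moments about L: R_y·4.5 − (½·1118.9·3.3)·1.4 − 1250·3.2 = 0 → R_y = 6584.659/4.5 = 1463.26 ≈ 1463 N.
ΣF_y = 0: L_y + 1463.26 − ½·1118.9·3.3 − 1250 = 0 → L_y = 1633 N.
ΣF_x = 0: no horizontal applied forces, so L_x = 0.

L_x = 0, L_y = 1633 N, R_y = 1463 N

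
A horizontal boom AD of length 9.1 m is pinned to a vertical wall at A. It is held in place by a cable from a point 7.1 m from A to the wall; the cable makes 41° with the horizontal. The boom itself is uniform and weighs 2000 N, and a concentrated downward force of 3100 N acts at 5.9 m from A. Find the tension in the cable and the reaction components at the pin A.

T = 5880 N, A_x = 4438 N, A_y = 1242 N

ΣM about A: T·sin41°·7.1 − 2000·4.55 − 3100·5.9 = 0 → T = 27390/(7.1·0.656059) = 5880.18 ≈ 5880 N.
ΣF_x = 0: A_x − T·cos41° = 0 → A_x = 5880.18 × 0.75471 = 4438 N.
ΣF_y = 0: A_y + T·sin41° − 2000 − 3100 = 0 → A_y = 5100 − 5880.18 × 0.656059 = 1242 N.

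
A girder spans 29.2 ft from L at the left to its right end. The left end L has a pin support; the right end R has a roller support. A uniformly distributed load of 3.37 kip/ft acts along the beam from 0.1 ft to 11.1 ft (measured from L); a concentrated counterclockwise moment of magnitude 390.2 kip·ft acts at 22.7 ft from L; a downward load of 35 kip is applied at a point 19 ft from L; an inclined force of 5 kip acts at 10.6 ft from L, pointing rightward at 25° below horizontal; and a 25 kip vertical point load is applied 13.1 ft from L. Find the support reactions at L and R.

L_x = -4.532 kip, L_y = 70.68 kip, R_y = 28.50 kip

Resultant of the distributed load: 3.37 × 11 = 37.07 kip at 5.6 ft from L.
ΣM about L: R_y·29.2 − (3.37·11)·5.6 + 390.2 − 35·19 − 5·sin25°·10.6 − 25·13.1 = 0 → R_y = 832.291/29.2 = 28.5031 ≈ 28.50 kip.
ΣF_y = 0: L_y + 28.5031 − 3.37·11 − 35 − 5·sin25° − 25 = 0 → L_y = 70.68 kip.
ΣF_x = 0: L_x + 5·cos25° = 0 → L_x = -4.532 kip.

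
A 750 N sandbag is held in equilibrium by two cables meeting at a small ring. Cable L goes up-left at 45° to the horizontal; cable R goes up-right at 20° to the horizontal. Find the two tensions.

T_L = 777.6 N, T_R = 585.2 N

ΣF_x = 0: −T_L·cos45° + T_R·cos20° = 0 → T_R = 0.752487·T_L.
ΣF_y = 0: T_L·sin45° + T_R·sin20° = 750.
Substitute: T_L·(0.707107 + 0.752487·0.34202) = 750 → T_L = 777.627 ≈ 777.6 N.
Then T_R = 0.752487 × 777.627 = 585.2 N.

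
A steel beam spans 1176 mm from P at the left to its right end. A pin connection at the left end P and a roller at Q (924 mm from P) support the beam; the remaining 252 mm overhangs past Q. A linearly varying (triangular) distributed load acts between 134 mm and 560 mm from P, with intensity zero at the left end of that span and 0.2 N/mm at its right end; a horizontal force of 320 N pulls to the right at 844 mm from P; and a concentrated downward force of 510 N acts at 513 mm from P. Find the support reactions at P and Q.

P_x = -320.0 N, P_y = 250.2 N, Q_y = 302.4 N

Resultant of the triangular load: ½ × 0.2 × 426 = 42.6 N, acting at 418 mm from P (one-third of the span from the peak).
Moments about P: Q_y·924 − (½·0.2·426)·418 − 510·513 = 0 → Q_y = 279436.8/924 = 302.421 ≈ 302.4 N.
ΣF_y = 0: P_y + 302.421 − ½·0.2·426 − 510 = 0 → P_y = 250.2 N.
ΣF_x = 0: P_x + 320 = 0 → P_x = -320.0 N.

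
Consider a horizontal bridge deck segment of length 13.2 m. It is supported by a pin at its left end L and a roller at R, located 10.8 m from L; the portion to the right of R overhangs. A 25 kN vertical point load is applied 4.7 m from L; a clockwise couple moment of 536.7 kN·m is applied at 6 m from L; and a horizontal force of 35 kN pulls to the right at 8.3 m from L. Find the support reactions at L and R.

L_x = -35.00 kN, L_y = -35.57 kN, R_y = 60.57 kN

Moments about L: R_y·10.8 − 25·4.7 − 536.7 = 0 → R_y = 654.2/10.8 = 60.5741 ≈ 60.57 kN.
ΣF_y = 0: L_y + 60.5741 − 25 = 0 → L_y = -35.57 kN.
ΣF_x = 0: L_x + 35 = 0 → L_x = -35.00 kN.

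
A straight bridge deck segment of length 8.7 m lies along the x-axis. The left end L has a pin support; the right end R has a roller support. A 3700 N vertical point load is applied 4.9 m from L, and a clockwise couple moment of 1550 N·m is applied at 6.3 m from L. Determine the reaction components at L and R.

L_x = 0, L_y = 1438 N, R_y = 2262 N

Moments about L: R_y·8.7 − 3700·4.9 − 1550 = 0 → R_y = 19680/8.7 = 2262.07 ≈ 2262 N.
ΣF_y = 0: L_y + 2262.07 − 3700 = 0 → L_y = 1438 N.
ΣF_x = 0: no horizontal applied forces, so L_x = 0.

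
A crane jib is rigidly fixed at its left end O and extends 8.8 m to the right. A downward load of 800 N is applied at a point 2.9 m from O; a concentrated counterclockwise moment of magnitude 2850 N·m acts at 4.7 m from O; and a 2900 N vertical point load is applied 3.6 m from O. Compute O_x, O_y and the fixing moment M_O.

ΣF_x = 0: O_x = 0.
ΣF_y = 0: O_y − 800 − 2900 = 0 → O_y = 3700 N.
ΣM about O: M_O − 800·2.9 + 2850 − 2900·3.6 = 0 → M_O = 9910 N·m.

O_x = 0, O_y = 3700 N, M_O = 9910 N·m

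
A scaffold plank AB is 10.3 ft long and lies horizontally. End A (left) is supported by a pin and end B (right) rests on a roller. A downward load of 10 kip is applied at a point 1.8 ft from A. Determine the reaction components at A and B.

ΣM about A: B_y·10.3 − 10·1.8 = 0 → B_y = 18/10.3 = 1.74757 ≈ 1.748 kip.
ΣF_y = 0: A_y + 1.74757 − 10 = 0 → A_y = 8.252 kip.
ΣF_x = 0: no horizontal applied forces, so A_x = 0.

A_x = 0, A_y = 8.252 kip, B_y = 1.748 kip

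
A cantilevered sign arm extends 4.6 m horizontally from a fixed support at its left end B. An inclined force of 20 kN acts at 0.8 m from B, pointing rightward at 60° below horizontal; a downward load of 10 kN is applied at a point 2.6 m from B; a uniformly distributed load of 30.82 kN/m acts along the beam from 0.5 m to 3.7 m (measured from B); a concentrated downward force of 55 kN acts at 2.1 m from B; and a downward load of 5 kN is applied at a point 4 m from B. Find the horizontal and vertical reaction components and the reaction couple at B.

B_x = -10.00 kN, B_y = 185.9 kN, M_B = 382.5 kN·m

Resultant of the distributed load: 30.82 × 3.2 = 98.624 kN at 2.1 m from B.
ΣF_x = 0: B_x + 20·cos60° = 0 → B_x = -10.00 kN.
ΣF_y = 0: B_y − 20·sin60° − 10 − 30.82·3.2 − 55 − 5 = 0 → B_y = 185.9 kN.
ΣM about B: M_B − 20·sin60°·0.8 − 10·2.6 − (30.82·3.2)·2.1 − 55·2.1 − 5·4 = 0 → M_B = 382.5 kN·m.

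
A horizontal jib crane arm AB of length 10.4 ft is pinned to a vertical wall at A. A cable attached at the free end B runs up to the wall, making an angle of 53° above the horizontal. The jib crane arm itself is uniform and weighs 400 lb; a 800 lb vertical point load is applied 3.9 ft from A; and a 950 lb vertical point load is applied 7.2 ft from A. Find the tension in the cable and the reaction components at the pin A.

T = 1450 lb, A_x = 872.4 lb, A_y = 992.3 lb

ΣM about A: T·sin53°·10.4 − 400·5.2 − 800·3.9 − 950·7.2 = 0 → T = 12040/(10.4·0.798636) = 1449.59 ≈ 1450 lb.
ΣF_x = 0: A_x − T·cos53° = 0 → A_x = 1449.59 × 0.601815 = 872.4 lb.
ΣF_y = 0: A_y + T·sin53° − 400 − 800 − 950 = 0 → A_y = 2150 − 1449.59 × 0.798636 = 992.3 lb.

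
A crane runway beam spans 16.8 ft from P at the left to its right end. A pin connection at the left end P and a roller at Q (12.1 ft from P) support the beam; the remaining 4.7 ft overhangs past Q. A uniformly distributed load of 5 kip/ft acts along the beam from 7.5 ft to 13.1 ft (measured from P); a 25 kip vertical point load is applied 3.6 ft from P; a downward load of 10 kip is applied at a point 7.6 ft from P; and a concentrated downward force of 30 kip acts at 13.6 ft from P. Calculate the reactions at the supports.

Resultant of the distributed load: 5 × 5.6 = 28 kip at 10.3 ft from P.
Moments about P: Q_y·12.1 − (5·5.6)·10.3 − 25·3.6 − 10·7.6 − 30·13.6 = 0 → Q_y = 862.4/12.1 = 71.2727 ≈ 71.27 kip.
ΣF_y = 0: P_y + 71.2727 − 5·5.6 − 25 − 10 − 30 = 0 → P_y = 21.73 kip.
ΣF_x = 0: no horizontal applied forces, so P_x = 0.

P_x = 0, P_y = 21.73 kip, Q_y = 71.27 kip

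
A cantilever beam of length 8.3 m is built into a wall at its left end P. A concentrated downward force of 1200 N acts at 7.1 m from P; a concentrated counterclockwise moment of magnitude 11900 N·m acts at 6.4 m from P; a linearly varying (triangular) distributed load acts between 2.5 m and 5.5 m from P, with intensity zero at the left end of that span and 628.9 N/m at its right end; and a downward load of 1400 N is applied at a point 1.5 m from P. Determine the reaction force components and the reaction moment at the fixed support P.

P_x = 0, P_y = 3543 N, M_P = 2965 N·m

Resultant of the triangular load: ½ × 628.9 × 3 = 943.35 N, acting at 4.5 m from P (one-third of the span from the peak).
ΣF_x = 0: P_x = 0.
ΣF_y = 0: P_y − 1200 − ½·628.9·3 − 1400 = 0 → P_y = 3543 N.
ΣM about P: M_P − 1200·7.1 + 11900 − (½·628.9·3)·4.5 − 1400·1.5 = 0 → M_P = 2965 N·m.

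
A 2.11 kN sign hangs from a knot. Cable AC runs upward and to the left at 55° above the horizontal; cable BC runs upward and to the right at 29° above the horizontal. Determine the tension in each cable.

T_AC = 1.856 kN, T_BC = 1.217 kN

ΣF_x = 0: −T_AC·cos55° + T_BC·cos29° = 0 → T_BC = 0.655801·T_AC.
ΣF_y = 0: T_AC·sin55° + T_BC·sin29° = 2.11.
Substitute: T_AC·(0.819152 + 0.655801·0.48481) = 2.11 → T_AC = 1.85561 ≈ 1.856 kN.
Then T_BC = 0.655801 × 1.85561 = 1.217 kN.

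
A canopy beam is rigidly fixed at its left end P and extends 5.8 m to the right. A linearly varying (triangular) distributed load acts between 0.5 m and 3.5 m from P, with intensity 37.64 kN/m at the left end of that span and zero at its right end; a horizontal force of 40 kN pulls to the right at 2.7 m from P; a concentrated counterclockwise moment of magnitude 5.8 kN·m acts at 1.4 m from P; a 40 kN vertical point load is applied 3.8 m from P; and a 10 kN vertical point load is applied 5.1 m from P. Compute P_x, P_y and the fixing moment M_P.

Resultant of the triangular load: ½ × 37.64 × 3 = 56.46 kN, acting at 1.5 m from P (one-third of the span from the peak).
ΣF_x = 0: P_x + 40 = 0 → P_x = -40.00 kN.
ΣF_y = 0: P_y − ½·37.64·3 − 40 − 10 = 0 → P_y = 106.5 kN.
ΣM about P: M_P − (½·37.64·3)·1.5 + 5.8 − 40·3.8 − 10·5.1 = 0 → M_P = 281.9 kN·m.

P_x = -40.00 kN, P_y = 106.5 kN, M_P = 281.9 kN·m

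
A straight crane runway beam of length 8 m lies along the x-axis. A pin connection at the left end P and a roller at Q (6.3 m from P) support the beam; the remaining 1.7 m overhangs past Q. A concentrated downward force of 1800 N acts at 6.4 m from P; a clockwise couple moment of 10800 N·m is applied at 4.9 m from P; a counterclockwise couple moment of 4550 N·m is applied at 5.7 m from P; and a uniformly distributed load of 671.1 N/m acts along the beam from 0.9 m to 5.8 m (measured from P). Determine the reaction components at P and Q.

P_x = 0, P_y = 519.2 N, Q_y = 4569 N

Resultant of the distributed load: 671.1 × 4.9 = 3288.39 N at 3.35 m from P.
ΣM about P: Q_y·6.3 − 1800·6.4 − 10800 + 4550 − (671.1·4.9)·3.35 = 0 → Q_y = 28786.1065/6.3 = 4569.22 ≈ 4569 N.
ΣF_y = 0: P_y + 4569.22 − 1800 − 671.1·4.9 = 0 → P_y = 519.2 N.
ΣF_x = 0: no horizontal applied forces, so P_x = 0.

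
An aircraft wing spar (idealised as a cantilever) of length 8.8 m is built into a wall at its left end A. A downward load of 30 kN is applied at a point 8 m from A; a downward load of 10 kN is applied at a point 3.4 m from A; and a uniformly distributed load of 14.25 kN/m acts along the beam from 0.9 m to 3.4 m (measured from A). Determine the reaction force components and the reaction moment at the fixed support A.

Resultant of the distributed load: 14.25 × 2.5 = 35.625 kN at 2.15 m from A.
ΣF_x = 0: A_x = 0.
ΣF_y = 0: A_y − 30 − 10 − 14.25·2.5 = 0 → A_y = 75.62 kN.
ΣM about A: M_A − 30·8 − 10·3.4 − (14.25·2.5)·2.15 = 0 → M_A = 350.6 kN·m.

A_x = 0, A_y = 75.62 kN, M_A = 350.6 kN·m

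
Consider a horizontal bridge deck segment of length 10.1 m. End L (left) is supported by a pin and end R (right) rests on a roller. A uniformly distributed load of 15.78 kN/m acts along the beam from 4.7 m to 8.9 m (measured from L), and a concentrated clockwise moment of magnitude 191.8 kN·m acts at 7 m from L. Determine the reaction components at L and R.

Resultant of the distributed load: 15.78 × 4.2 = 66.276 kN at 6.8 m from L.
ΣM about L: R_y·10.1 − (15.78·4.2)·6.8 − 191.8 = 0 → R_y = 642.4768/10.1 = 63.6116 ≈ 63.61 kN.
ΣF_y = 0: L_y + 63.6116 − 15.78·4.2 = 0 → L_y = 2.664 kN.
ΣF_x = 0: no horizontal applied forces, so L_x = 0.

L_x = 0, L_y = 2.664 kN, R_y = 63.61 kN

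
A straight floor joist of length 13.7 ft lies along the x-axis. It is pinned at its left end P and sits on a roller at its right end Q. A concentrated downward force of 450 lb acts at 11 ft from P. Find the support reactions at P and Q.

Taking moments about P: Q_y·13.7 − 450·11 = 0 → Q_y = 4950/13.7 = 361.314 ≈ 361.3 lb.
ΣF_y = 0: P_y + 361.314 − 450 = 0 → P_y = 88.69 lb.
ΣF_x = 0: no horizontal applied forces, so P_x = 0.

P_x = 0, P_y = 88.69 lb, Q_y = 361.3 lb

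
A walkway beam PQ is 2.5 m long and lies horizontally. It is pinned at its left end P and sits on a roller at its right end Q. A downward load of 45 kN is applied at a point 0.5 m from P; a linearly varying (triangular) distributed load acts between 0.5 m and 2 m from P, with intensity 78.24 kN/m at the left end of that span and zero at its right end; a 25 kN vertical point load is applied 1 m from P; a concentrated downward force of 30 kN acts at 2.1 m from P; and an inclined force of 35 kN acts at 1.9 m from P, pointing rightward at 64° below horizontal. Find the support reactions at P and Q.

Resultant of the triangular load: ½ × 78.24 × 1.5 = 58.68 kN, acting at 1 m from P (one-third of the span from the peak).
ΣM about P: Q_y·2.5 − 45·0.5 − (½·78.24·1.5)·1 − 25·1 − 30·2.1 − 35·sin64°·1.9 = 0 → Q_y = 228.95/2.5 = 91.58 kN.
ΣF_y = 0: P_y + 91.58 − 45 − ½·78.24·1.5 − 25 − 30 − 35·sin64° = 0 → P_y = 98.56 kN.
ΣF_x = 0: P_x + 35·cos64° = 0 → P_x = -15.34 kN.

P_x = -15.34 kN, P_y = 98.56 kN, Q_y = 91.58 kN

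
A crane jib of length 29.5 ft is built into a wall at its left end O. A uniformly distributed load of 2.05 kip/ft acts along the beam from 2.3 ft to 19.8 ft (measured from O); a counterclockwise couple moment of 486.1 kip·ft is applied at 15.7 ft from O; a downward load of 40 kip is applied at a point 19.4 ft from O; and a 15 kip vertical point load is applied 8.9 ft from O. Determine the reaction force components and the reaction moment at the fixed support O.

Resultant of the distributed load: 2.05 × 17.5 = 35.875 kip at 11.05 ft from O.
ΣF_x = 0: O_x = 0.
ΣF_y = 0: O_y − 2.05·17.5 − 40 − 15 = 0 → O_y = 90.88 kip.
ΣM about O: M_O − (2.05·17.5)·11.05 + 486.1 − 40·19.4 − 15·8.9 = 0 → M_O = 819.8 kip·ft.

O_x = 0, O_y = 90.88 kip, M_O = 819.8 kip·ft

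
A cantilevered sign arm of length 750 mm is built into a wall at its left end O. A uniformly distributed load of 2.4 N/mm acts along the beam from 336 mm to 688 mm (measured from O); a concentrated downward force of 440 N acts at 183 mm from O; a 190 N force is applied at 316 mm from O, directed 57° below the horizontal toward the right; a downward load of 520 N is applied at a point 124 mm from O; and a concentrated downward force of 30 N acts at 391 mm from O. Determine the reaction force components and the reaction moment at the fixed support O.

O_x = -103.5 N, O_y = 1994 N, M_O = 639600 N·mm

Resultant of the distributed load: 2.4 × 352 = 844.8 N at 512 mm from O.
ΣF_x = 0: O_x + 190·cos57° = 0 → O_x = -103.5 N.
ΣF_y = 0: O_y − 2.4·352 − 440 − 190·sin57° − 520 − 30 = 0 → O_y = 1994 N.
ΣM about O: M_O − (2.4·352)·512 − 440·183 − 190·sin57°·316 − 520·124 − 30·391 = 0 → M_O = 639600 N·mm.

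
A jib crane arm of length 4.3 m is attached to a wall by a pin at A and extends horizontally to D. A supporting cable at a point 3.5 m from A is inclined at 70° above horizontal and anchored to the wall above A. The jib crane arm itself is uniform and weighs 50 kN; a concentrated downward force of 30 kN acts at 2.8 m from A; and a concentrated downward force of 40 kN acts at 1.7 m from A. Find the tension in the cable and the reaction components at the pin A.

ΣM about A: T·sin70°·3.5 − 50·2.15 − 30·2.8 − 40·1.7 = 0 → T = 259.5/(3.5·0.939693) = 78.9011 ≈ 78.90 kN.
ΣF_x = 0: A_x − T·cos70° = 0 → A_x = 78.9011 × 0.34202 = 26.99 kN.
ΣF_y = 0: A_y + T·sin70° − 50 − 30 − 40 = 0 → A_y = 120 − 78.9011 × 0.939693 = 45.86 kN.

T = 78.90 kN, A_x = 26.99 kN, A_y = 45.86 kN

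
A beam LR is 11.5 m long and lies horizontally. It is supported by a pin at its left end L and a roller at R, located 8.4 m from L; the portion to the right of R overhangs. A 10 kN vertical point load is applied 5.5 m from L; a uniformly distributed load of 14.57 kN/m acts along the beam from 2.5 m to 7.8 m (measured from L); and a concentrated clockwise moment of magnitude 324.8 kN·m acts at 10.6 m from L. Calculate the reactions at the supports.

Resultant of the distributed load: 14.57 × 5.3 = 77.221 kN at 5.15 m from L.
ΣM about L: R_y·8.4 − 10·5.5 − (14.57·5.3)·5.15 − 324.8 = 0 → R_y = 777.48815/8.4 = 92.5581 ≈ 92.56 kN.
ΣF_y = 0: L_y + 92.5581 − 10 − 14.57·5.3 = 0 → L_y = -5.337 kN.
ΣF_x = 0: no horizontal applied forces, so L_x = 0.

L_x = 0, L_y = -5.337 kN, R_y = 92.56 kN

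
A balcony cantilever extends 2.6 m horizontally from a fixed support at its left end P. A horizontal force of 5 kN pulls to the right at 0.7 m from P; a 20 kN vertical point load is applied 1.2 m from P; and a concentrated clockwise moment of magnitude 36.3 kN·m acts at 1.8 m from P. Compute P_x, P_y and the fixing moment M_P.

P_x = -5.000 kN, P_y = 20.00 kN, M_P = 60.30 kN·m

ΣF_x = 0: P_x + 5 = 0 → P_x = -5.000 kN.
ΣF_y = 0: P_y − 20 = 0 → P_y = 20.00 kN.
ΣM about P: M_P − 20·1.2 − 36.3 = 0 → M_P = 60.30 kN·m.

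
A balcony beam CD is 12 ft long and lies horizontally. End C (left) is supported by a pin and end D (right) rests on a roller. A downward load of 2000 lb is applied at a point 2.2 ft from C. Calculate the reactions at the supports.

Taking moments about C: D_y·12 − 2000·2.2 = 0 → D_y = 4400/12 = 366.667 ≈ 366.7 lb.
ΣF_y = 0: C_y + 366.667 − 2000 = 0 → C_y = 1633 lb.
ΣF_x = 0: no horizontal applied forces, so C_x = 0.

C_x = 0, C_y = 1633 lb, D_y = 366.7 lb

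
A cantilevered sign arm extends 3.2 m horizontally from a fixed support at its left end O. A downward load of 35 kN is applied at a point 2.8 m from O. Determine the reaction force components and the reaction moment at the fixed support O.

ΣF_x = 0: O_x = 0.
ΣF_y = 0: O_y − 35 = 0 → O_y = 35.00 kN.
ΣM about O: M_O − 35·2.8 = 0 → M_O = 98.00 kN·m.

O_x = 0, O_y = 35.00 kN, M_O = 98.00 kN·m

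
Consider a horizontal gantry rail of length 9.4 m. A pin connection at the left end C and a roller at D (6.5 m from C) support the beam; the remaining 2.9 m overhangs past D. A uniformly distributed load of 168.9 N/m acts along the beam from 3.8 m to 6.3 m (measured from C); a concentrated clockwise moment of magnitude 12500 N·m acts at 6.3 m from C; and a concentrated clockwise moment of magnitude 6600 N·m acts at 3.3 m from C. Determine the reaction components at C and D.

C_x = 0, C_y = -2844 N, D_y = 3267 N

Resultant of the distributed load: 168.9 × 2.5 = 422.25 N at 5.05 m from C.
Moments about C: D_y·6.5 − (168.9·2.5)·5.05 − 12500 − 6600 = 0 → D_y = 21232.3625/6.5 = 3266.52 ≈ 3267 N.
ΣF_y = 0: C_y + 3266.52 − 168.9·2.5 = 0 → C_y = -2844 N.
ΣF_x = 0: no horizontal applied forces, so C_x = 0.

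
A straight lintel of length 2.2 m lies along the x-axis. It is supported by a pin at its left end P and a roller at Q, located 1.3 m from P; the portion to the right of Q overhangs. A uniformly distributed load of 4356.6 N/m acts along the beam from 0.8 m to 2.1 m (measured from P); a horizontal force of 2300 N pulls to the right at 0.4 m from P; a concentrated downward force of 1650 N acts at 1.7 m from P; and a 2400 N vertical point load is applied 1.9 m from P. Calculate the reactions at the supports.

Resultant of the distributed load: 4356.6 × 1.3 = 5663.58 N at 1.45 m from P.
ΣM about P: Q_y·1.3 − (4356.6·1.3)·1.45 − 1650·1.7 − 2400·1.9 = 0 → Q_y = 15577.191/1.3 = 11982.5 ≈ 11980 N.
ΣF_y = 0: P_y + 11982.5 − 4356.6·1.3 − 1650 − 2400 = 0 → P_y = -2269 N.
ΣF_x = 0: P_x + 2300 = 0 → P_x = -2300 N.

P_x = -2300 N, P_y = -2269 N, Q_y = 11980 N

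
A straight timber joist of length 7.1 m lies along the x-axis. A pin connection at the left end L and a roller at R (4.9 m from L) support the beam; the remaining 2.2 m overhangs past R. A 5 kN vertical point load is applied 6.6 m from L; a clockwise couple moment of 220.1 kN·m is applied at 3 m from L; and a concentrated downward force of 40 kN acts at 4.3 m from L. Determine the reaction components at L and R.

Moments about L: R_y·4.9 − 5·6.6 − 220.1 − 40·4.3 = 0 → R_y = 425.1/4.9 = 86.7551 ≈ 86.76 kN.
ΣF_y = 0: L_y + 86.7551 − 5 − 40 = 0 → L_y = -41.76 kN.
ΣF_x = 0: no horizontal applied forces, so L_x = 0.

L_x = 0, L_y = -41.76 kN, R_y = 86.76 kN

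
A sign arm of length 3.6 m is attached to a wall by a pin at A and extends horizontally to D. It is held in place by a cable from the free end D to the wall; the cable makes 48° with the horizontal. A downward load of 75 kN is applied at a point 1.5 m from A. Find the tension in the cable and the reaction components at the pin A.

ΣM about A: T·sin48°·3.6 − 75·1.5 = 0 → T = 112.5/(3.6·0.743145) = 42.051 ≈ 42.05 kN.
ΣF_x = 0: A_x − T·cos48° = 0 → A_x = 42.051 × 0.669131 = 28.14 kN.
ΣF_y = 0: A_y + T·sin48° − 75 = 0 → A_y = 75 − 42.051 × 0.743145 = 43.75 kN.

T = 42.05 kN, A_x = 28.14 kN, A_y = 43.75 kN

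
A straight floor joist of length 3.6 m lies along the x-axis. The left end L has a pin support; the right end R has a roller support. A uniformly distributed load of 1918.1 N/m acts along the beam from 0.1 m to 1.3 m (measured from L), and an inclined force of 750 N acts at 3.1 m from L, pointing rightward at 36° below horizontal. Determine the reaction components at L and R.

Resultant of the distributed load: 1918.1 × 1.2 = 2301.72 N at 0.7 m from L.
Moments about L: R_y·3.6 − (1918.1·1.2)·0.7 − 750·sin36°·3.1 = 0 → R_y = 2977.8/3.6 = 827.167 ≈ 827.2 N.
ΣF_y = 0: L_y + 827.167 − 1918.1·1.2 − 750·sin36° = 0 → L_y = 1915 N.
ΣF_x = 0: L_x + 750·cos36° = 0 → L_x = -606.8 N.

L_x = -606.8 N, L_y = 1915 N, R_y = 827.2 N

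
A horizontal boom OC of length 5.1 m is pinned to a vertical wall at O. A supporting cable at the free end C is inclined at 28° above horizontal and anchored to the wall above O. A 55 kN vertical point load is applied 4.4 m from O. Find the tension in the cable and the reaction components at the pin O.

T = 101.1 kN, O_x = 89.24 kN, O_y = 7.549 kN

ΣM about O: T·sin28°·5.1 − 55·4.4 = 0 → T = 242/(5.1·0.469472) = 101.073 ≈ 101.1 kN.
ΣF_x = 0: O_x − T·cos28° = 0 → O_x = 101.073 × 0.882948 = 89.24 kN.
ΣF_y = 0: O_y + T·sin28° − 55 = 0 → O_y = 55 − 101.073 × 0.469472 = 7.549 kN.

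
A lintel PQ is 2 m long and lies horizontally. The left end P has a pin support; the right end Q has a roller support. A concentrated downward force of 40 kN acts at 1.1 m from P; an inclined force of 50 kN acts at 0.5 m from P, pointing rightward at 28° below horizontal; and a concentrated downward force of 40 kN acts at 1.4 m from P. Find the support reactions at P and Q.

P_x = -44.15 kN, P_y = 47.61 kN, Q_y = 55.87 kN

ΣM about P: Q_y·2 − 40·1.1 − 50·sin28°·0.5 − 40·1.4 = 0 → Q_y = 111.737/2 = 55.8685 ≈ 55.87 kN.
ΣF_y = 0: P_y + 55.8685 − 40 − 50·sin28° − 40 = 0 → P_y = 47.61 kN.
ΣF_x = 0: P_x + 50·cos28° = 0 → P_x = -44.15 kN.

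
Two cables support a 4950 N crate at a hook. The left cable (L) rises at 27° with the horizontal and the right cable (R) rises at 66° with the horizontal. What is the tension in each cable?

ΣF_x = 0: −T_L·cos27° + T_R·cos66° = 0 → T_R = 2.19062·T_L.
ΣF_y = 0: T_L·sin27° + T_R·sin66° = 4950.
Substitute: T_L·(0.45399 + 2.19062·0.913545) = 4950 → T_L = 2016.11 ≈ 2016 N.
Then T_R = 2.19062 × 2016.11 = 4417 N.

T_L = 2016 N, T_R = 4417 N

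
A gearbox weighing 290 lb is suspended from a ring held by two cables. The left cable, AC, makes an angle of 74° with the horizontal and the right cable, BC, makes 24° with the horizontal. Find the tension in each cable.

T_AC = 267.5 lb, T_BC = 80.72 lb

ΣF_x = 0: −T_AC·cos74° + T_BC·cos24° = 0 → T_BC = 0.301723·T_AC.
ΣF_y = 0: T_AC·sin74° + T_BC·sin24° = 290.
Substitute: T_AC·(0.961262 + 0.301723·0.406737) = 290 → T_AC = 267.532 ≈ 267.5 lb.
Then T_BC = 0.301723 × 267.532 = 80.72 lb.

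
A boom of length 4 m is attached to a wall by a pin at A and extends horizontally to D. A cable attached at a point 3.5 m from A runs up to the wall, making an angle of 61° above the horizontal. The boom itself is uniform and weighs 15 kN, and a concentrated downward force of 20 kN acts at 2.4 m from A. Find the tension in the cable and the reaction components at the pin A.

ΣM about A: T·sin61°·3.5 − 15·2 − 20·2.4 = 0 → T = 78/(3.5·0.87462) = 25.4805 ≈ 25.48 kN.
ΣF_x = 0: A_x − T·cos61° = 0 → A_x = 25.4805 × 0.48481 = 12.35 kN.
ΣF_y = 0: A_y + T·sin61° − 15 − 20 = 0 → A_y = 35 − 25.4805 × 0.87462 = 12.71 kN.

T = 25.48 kN, A_x = 12.35 kN, A_y = 12.71 kN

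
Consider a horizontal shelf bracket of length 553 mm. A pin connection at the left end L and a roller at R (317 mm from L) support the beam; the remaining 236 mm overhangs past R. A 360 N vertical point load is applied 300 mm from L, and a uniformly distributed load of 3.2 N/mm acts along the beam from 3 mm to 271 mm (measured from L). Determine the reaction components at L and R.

L_x = 0, L_y = 506.3 N, R_y = 711.3 N

Resultant of the distributed load: 3.2 × 268 = 857.6 N at 137 mm from L.
Moments about L: R_y·317 − 360·300 − (3.2·268)·137 = 0 → R_y = 225491.2/317 = 711.329 ≈ 711.3 N.
ΣF_y = 0: L_y + 711.329 − 360 − 3.2·268 = 0 → L_y = 506.3 N.
ΣF_x = 0: no horizontal applied forces, so L_x = 0.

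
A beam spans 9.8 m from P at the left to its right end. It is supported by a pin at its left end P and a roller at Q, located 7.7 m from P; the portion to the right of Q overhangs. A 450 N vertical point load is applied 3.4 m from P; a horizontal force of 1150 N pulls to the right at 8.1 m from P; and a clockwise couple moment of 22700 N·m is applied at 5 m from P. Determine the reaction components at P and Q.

P_x = -1150 N, P_y = -2697 N, Q_y = 3147 N

ΣM about P: Q_y·7.7 − 450·3.4 − 22700 = 0 → Q_y = 24230/7.7 = 3146.75 ≈ 3147 N.
ΣF_y = 0: P_y + 3146.75 − 450 = 0 → P_y = -2697 N.
ΣF_x = 0: P_x + 1150 = 0 → P_x = -1150 N.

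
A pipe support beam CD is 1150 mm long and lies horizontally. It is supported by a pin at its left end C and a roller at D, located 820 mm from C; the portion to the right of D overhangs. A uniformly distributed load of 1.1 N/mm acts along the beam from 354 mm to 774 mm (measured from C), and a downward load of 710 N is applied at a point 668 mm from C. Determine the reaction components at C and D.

Resultant of the distributed load: 1.1 × 420 = 462 N at 564 mm from C.
Taking moments about C: D_y·820 − (1.1·420)·564 − 710·668 = 0 → D_y = 734848/820 = 896.156 ≈ 896.2 N.
ΣF_y = 0: C_y + 896.156 − 1.1·420 − 710 = 0 → C_y = 275.8 N.
ΣF_x = 0: no horizontal applied forces, so C_x = 0.

C_x = 0, C_y = 275.8 N, D_y = 896.2 N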